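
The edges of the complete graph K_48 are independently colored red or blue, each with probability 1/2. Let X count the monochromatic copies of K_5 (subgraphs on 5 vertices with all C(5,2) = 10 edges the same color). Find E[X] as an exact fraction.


Let X = Σ_S X_S over the C(48, 5) = 1712304 subsets S of size 5, where X_S = 1 if the K_5 on S is monochromatic.
For a fixed S, the K_5 on S has C(5, 2) = 10 edges. P[all 10 edges red] = (1/2)^10, and likewise for blue, so P[monochromatic] = 2·(1/2)^10 = 2^{1 − 10} = 1/512.
By linearity: E[X] = C(48, 5) · 2^{1 − 10} = 1712304 · 1/512 = 107019/32.
Numerically: E[X] ≈ 3344.343750.

E[X] = C(48,5)·2^(1−C(5,2)) = 107019/32 ≈ 3344.343750.


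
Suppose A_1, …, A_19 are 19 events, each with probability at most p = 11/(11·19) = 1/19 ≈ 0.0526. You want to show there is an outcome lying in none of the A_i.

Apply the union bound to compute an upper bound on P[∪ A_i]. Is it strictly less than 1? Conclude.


Union bound: P[∪_{i=1}^{19} A_i] ≤ Σ_i P[A_i] ≤ 19·p = 19·(1/19) = 1.
Numerically: 1 ≈ 1.0000.
Is 1 < 1? NO.
Since the bound 1 is ≥ 1, the union bound is uninformative here; it does NOT by itself certify existence.

19·p = 1 ≈ 1.0000; existence NOT certified by the union bound.


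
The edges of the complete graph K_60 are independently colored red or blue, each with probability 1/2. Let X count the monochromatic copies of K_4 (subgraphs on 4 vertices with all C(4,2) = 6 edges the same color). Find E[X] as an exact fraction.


Let X = Σ_S X_S over the C(60, 4) = 487635 subsets S of size 4, where X_S = 1 if the K_4 on S is monochromatic.
For a fixed S, the K_4 on S has C(4, 2) = 6 edges. P[all 6 edges red] = (1/2)^6, and likewise for blue, so P[monochromatic] = 2·(1/2)^6 = 2^{1 − 6} = 1/32.
By linearity of expectation: E[X] = C(60, 4) · 2^{1 − 6} = 487635 · 1/32 = 487635/32.
Numerically: E[X] ≈ 15238.5938.

E[X] = C(60,4)·2^(1−C(4,2)) = 487635/32 ≈ 15238.5938.


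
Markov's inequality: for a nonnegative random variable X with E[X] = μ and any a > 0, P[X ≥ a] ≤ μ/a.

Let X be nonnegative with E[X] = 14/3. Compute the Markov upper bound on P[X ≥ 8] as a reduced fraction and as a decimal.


μ = E[X] = 14/3, a = 8.
Markov: P[X ≥ 8] ≤ μ/a = (14/3)/8 = 7/12.
Numerically: ≈ 0.583.
(Since a = 8 > μ = 4.667, the bound 7/12 is < 1 and informative.)

P[X ≥ 8] ≤ 7/12 ≈ 0.583.


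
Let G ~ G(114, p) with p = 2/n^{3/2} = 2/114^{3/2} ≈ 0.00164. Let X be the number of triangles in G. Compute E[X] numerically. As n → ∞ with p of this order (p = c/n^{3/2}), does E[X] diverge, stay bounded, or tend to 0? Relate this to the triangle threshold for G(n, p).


Number of potential triangles: C(114, 3) = 240464.
Each occurs with probability p³ ≈ (0.00164)³ ≈ 4.43627e-09.
By linearity: E[X] = C(114, 3)·p³ ≈ 240464 · 4.43627e-09 ≈ 0.001.
Since α = 3/2 > 1, p = c/n^{3/2} = o(1/n) is below the triangle threshold p ~ 1/n. Asymptotically E[X] ~ (c³/6)·n^{3(1−α)} = (2³/6)·n^{-1.5} → 0, so by Markov's inequality G has no triangles w.h.p.

E[X] ≈ 0.001; in regime p = Θ(1/n^{3/2}) E[X] tends to 0 (below the triangle threshold p ~ 1/n).


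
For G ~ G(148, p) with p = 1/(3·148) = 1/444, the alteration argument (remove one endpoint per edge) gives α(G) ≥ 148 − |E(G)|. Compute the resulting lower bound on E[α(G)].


E[|E(G)|] = C(148, 2)·p = 10878 · (1/444) = 49/2.
E[α(G)] ≥ n − E[|E(G)|] = 148 − 49/2 = 247/2.
Numerically: ≈ 123.500.
(This is only a lower bound; the true E[α(G)] may be larger.)

E[α(G)] ≥ 247/2 ≈ 123.500.


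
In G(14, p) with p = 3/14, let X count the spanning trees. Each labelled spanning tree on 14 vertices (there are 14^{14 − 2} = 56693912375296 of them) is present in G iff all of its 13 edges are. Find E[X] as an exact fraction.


K_14 has 14^{14 − 2} = 56693912375296 labelled spanning trees.
For each such spanning tree H, let X_H = 1 if all 13 edges of H are present in G. Then P[X_H = 1] = p^{13} = (3/14)^{13} = 1594323/793714773254144.
By linearity of expectation: E[X] = Σ_H E[X_H] = 56693912375296 · p^{13} = 56693912375296 · 1594323/793714773254144 = 1594323/14.
Numerically: E[X] ≈ 113880.

E[X] = 56693912375296 · (3/14)^{13} = 1594323/14 ≈ 113880.


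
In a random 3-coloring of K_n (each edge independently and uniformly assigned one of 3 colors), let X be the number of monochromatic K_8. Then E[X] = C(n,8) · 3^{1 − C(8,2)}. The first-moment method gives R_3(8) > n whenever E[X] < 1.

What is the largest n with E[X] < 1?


We need C(n, 8) · 3^{1 − 28} < 1, i.e. C(n, 8) < 3^{28 − 1} = 7625597484987.
Check values of n near the boundary:
  n = 153: C(153, 8) = 6183023199255; 6183023199255 < 7625597484987? YES
  n = 154: C(154, 8) = 6521818990995; 6521818990995 < 7625597484987? YES
  n = 155: C(155, 8) = 6876747915675; 6876747915675 < 7625597484987? YES
  n = 156: C(156, 8) = 7248464019225; 7248464019225 < 7625597484987? YES
  n = 157: C(157, 8) = 7637643295425; 7637643295425 < 7625597484987? NO
  n = 158: C(158, 8) = 8044984271181; 8044984271181 < 7625597484987? NO
  n = 159: C(159, 8) = 8471208603429; 8471208603429 < 7625597484987? NO
The largest n with C(n, 8) < 7625597484987 is n = 156 (where E[X] = 805384891025/847288609443 ≈ 0.95054). Hence R_3(8) > 156, i.e. R_3(8) ≥ 157.

Largest n = 156; hence R_3(8) > 156.


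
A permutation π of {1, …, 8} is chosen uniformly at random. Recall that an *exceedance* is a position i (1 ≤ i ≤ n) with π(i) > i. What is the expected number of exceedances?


Write X = Σ_{i=1}^{8} X_i, where X_i = 1_{π(i) > i}.
For each fixed i, π(i) is uniform over {1, …, 8} (marginal of a uniform permutation), so P[π(i) > i] = (n − i)/n. Summing: Σ_{i=1}^{8} (n − i)/n = (0 + 1 + … + 7)/8 = 8(8 − 1)/(2·8) = (8 − 1)/2.
Hence E[X] = Σ_{i=1}^{8} (8 − i)/8 = 7/2 ≈ 3.5000.

E[X] = 7/2 = 3.5000.


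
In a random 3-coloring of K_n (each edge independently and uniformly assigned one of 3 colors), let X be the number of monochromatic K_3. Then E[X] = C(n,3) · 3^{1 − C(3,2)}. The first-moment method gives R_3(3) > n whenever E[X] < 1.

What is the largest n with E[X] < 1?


We need C(n, 3) · 3^{1 − 3} < 1, i.e. C(n, 3) < 3^{3 − 1} = 9.
Check values of n near the boundary:
  n = 3: C(3, 3) = 1; 1 < 9? YES
  n = 4: C(4, 3) = 4; 4 < 9? YES
  n = 5: C(5, 3) = 10; 10 < 9? NO
The largest n with C(n, 3) < 9 is n = 4 (where E[X] = 4/9 ≈ 0.44444). Hence R_3(3) > 4, i.e. R_3(3) ≥ 5.

Largest n = 4; hence R_3(3) > 4.


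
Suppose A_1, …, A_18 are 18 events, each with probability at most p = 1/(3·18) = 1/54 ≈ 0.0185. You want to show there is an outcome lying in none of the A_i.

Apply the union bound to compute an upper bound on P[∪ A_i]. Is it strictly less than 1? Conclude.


Union bound: P[∪_{i=1}^{18} A_i] ≤ Σ_i P[A_i] ≤ 18·p = 18·(1/54) = 1/3.
Numerically: 1/3 ≈ 0.3333.
Is 1/3 < 1? YES.
Since P[∪ A_i] ≤ 1/3 < 1, the complement has P[∩ A_i^c] ≥ 1 − 1/3 = 2/3 > 0, so some outcome avoids every A_i.

18·p = 1/3 ≈ 0.3333; existence CERTIFIED by the union bound.


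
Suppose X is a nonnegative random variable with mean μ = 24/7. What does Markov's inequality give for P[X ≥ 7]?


μ = E[X] = 24/7, a = 7.
Markov: P[X ≥ 7] ≤ μ/a = (24/7)/7 = 24/49.
Numerically: ≈ 0.48980.
(Since a = 7 > μ = 3.42857, the bound 24/49 is < 1 and informative.)

P[X ≥ 7] ≤ 24/49 ≈ 0.48980.


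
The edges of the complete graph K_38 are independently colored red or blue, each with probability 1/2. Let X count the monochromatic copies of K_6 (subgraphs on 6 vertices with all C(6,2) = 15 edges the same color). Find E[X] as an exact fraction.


Let X = Σ_S X_S over the C(38, 6) = 2760681 subsets S of size 6, where X_S = 1 if the K_6 on S is monochromatic.
For a fixed S, the K_6 on S has C(6, 2) = 15 edges. P[all 15 edges red] = (1/2)^15, and likewise for blue, so P[monochromatic] = 2·(1/2)^15 = 2^{1 − 15} = 1/16384.
By linearity: E[X] = C(38, 6) · 2^{1 − 15} = 2760681 · 1/16384 = 2760681/16384.
Numerically: E[X] ≈ 168.499.

E[X] = C(38,6)·2^(1−C(6,2)) = 2760681/16384 ≈ 168.499.


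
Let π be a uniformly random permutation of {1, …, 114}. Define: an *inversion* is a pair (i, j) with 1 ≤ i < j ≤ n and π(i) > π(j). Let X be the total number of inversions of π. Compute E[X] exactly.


Write X = Σ X_I over the C(114, 2) = 6441 pairs i < j, with X_I the indicator of one inversion.
There are 6441 indicators.
For each fixed pair i < j, the values π(i) and π(j) are two distinct elements of {1, …, 114} in uniformly random order; by symmetry P[π(i) > π(j)] = 1/2.
By linearity: E[X] = 6441 · (1/2) = C(114, 2) · (1/2) = 6441/2 = 6441/2 ≈ 3220.500000.

E[X] = 6441/2 = 3220.500000.


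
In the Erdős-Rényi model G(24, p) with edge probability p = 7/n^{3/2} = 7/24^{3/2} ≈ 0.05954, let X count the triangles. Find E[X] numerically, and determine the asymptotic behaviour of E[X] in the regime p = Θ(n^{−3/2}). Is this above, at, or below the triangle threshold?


Number of potential triangles: C(24, 3) = 2024.
Each occurs with probability p³ ≈ (0.05954)³ ≈ 2.110297e-04.
By linearity: E[X] = C(24, 3)·p³ ≈ 2024 · 2.110297e-04 ≈ 0.4271.
Since α = 3/2 > 1, p = c/n^{3/2} = o(1/n) is below the triangle threshold p ~ 1/n. Asymptotically E[X] ~ (c³/6)·n^{3(1−α)} = (7³/6)·n^{-1.5} → 0, so by Markov's inequality G has no triangles w.h.p.

E[X] ≈ 0.4271; in regime p = Θ(1/n^{3/2}) E[X] tends to 0 (below the triangle threshold p ~ 1/n).


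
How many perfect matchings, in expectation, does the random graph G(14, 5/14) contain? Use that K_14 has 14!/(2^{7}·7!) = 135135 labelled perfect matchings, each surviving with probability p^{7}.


K_14 has 14!/(2^{7}·7!) = 135135 labelled perfect matchings.
For each such perfect matching H, let X_H = 1 if all 7 edges of H are present in G. Then P[X_H = 1] = p^{7} = (5/14)^{7} = 78125/105413504.
By linearity: E[X] = Σ_H E[X_H] = 135135 · p^{7} = 135135 · 78125/105413504 = 1508203125/15059072.
Numerically: E[X] ≈ 100.

E[X] = 135135 · (5/14)^{7} = 1508203125/15059072 ≈ 100.


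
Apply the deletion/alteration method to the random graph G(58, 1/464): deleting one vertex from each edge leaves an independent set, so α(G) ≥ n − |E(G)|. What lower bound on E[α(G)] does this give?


E[|E(G)|] = C(58, 2)·p = 1653 · (1/464) = 57/16.
E[α(G)] ≥ n − E[|E(G)|] = 58 − 57/16 = 871/16.
Numerically: ≈ 54.438.
(This is only a lower bound; the true E[α(G)] may be larger.)

E[α(G)] ≥ 871/16 ≈ 54.438.


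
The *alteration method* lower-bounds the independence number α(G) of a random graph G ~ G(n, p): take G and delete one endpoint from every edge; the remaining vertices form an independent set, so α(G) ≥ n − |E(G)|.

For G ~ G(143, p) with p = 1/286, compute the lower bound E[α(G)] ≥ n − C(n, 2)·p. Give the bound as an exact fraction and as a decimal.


E[|E(G)|] = C(143, 2)·p = 10153 · (1/286) = 71/2.
E[α(G)] ≥ n − E[|E(G)|] = 143 − 71/2 = 215/2.
Numerically: ≈ 107.500000.
(This is only a lower bound; the true E[α(G)] may be larger.)

E[α(G)] ≥ 215/2 ≈ 107.500000.


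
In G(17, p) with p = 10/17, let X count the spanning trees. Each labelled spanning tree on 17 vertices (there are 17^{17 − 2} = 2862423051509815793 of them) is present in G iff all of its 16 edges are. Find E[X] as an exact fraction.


K_17 has 17^{17 − 2} = 2862423051509815793 labelled spanning trees.
For each such spanning tree H, let X_H = 1 if all 16 edges of H are present in G. Then P[X_H = 1] = p^{16} = (10/17)^{16} = 10000000000000000/48661191875666868481.
By linearity: E[X] = Σ_H E[X_H] = 2862423051509815793 · p^{16} = 2862423051509815793 · 10000000000000000/48661191875666868481 = 10000000000000000/17.
Numerically: E[X] ≈ 5.882e+14.

E[X] = 2862423051509815793 · (10/17)^{16} = 10000000000000000/17 ≈ 5.882e+14.


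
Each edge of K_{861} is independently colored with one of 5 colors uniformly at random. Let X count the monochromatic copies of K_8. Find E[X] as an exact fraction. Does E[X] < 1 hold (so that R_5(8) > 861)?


E[X] = C(861, 8) · 5^{1 − 28} = 7250034996615275865 · 5^{−27} = 7250034996615275865/7450580596923828125.
As a reduced fraction: E[X] = 1450006999323055173/1490116119384765625 ≈ 0.973083.
Is E[X] < 1? YES.
Since E[X] < 1, there exists a 5-coloring of K_{861} with no monochromatic K_8; hence R_5(8) > 861.

E[X] = 1450006999323055173/1490116119384765625 ≈ 0.973083; E[X] < 1, so R_5(8) > 861.


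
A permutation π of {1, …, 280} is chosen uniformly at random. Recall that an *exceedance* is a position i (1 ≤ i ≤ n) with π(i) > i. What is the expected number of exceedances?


Write X = Σ_{i=1}^{280} X_i, where X_i = 1_{π(i) > i}.
For each fixed i, π(i) is uniform over {1, …, 280} (marginal of a uniform permutation), so P[π(i) > i] = (n − i)/n. Summing: Σ_{i=1}^{280} (n − i)/n = (0 + 1 + … + 279)/280 = 280(280 − 1)/(2·280) = (280 − 1)/2.
Hence E[X] = Σ_{i=1}^{280} (280 − i)/280 = 279/2 ≈ 139.50000.

E[X] = 279/2 = 139.50000.


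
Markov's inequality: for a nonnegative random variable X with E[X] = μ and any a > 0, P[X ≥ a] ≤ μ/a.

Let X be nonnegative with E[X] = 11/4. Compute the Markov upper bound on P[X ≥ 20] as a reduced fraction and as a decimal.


μ = E[X] = 11/4, a = 20.
Markov: P[X ≥ 20] ≤ μ/a = (11/4)/20 = 11/80.
Numerically: ≈ 0.13750.
(Since a = 20 > μ = 2.75000, the bound 11/80 is < 1 and informative.)

P[X ≥ 20] ≤ 11/80 ≈ 0.13750.


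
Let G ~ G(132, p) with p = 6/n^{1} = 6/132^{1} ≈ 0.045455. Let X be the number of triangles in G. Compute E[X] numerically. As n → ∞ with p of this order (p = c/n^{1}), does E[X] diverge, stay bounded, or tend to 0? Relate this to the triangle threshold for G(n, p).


Number of potential triangles: C(132, 3) = 374660.
Each occurs with probability p³ ≈ (0.045455)³ ≈ 9.3914350e-05.
By linearity: E[X] = C(132, 3)·p³ ≈ 374660 · 9.3914350e-05 ≈ 35.18595.
Here α = 1, so p = 6/n is exactly at the triangle threshold p ~ 1/n. Asymptotically E[X] → c³/6 = 6³/6 = 36 ≈ 36.00000, a bounded constant. In this regime the triangle count is asymptotically Poisson(c³/6).

E[X] ≈ 35.18595; in regime p = Θ(1/n^{1}) E[X] stays bounded (at the triangle threshold p ~ 1/n).


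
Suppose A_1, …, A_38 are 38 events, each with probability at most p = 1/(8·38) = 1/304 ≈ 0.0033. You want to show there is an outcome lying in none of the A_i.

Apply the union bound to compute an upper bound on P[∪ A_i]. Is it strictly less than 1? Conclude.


Union bound: P[∪_{i=1}^{38} A_i] ≤ Σ_i P[A_i] ≤ 38·p = 38·(1/304) = 1/8.
Numerically: 1/8 ≈ 0.1250.
Is 1/8 < 1? YES.
Since P[∪ A_i] ≤ 1/8 < 1, the complement has P[∩ A_i^c] ≥ 1 − 1/8 = 7/8 > 0, so some outcome avoids every A_i.

38·p = 1/8 ≈ 0.1250; existence CERTIFIED by the union bound.


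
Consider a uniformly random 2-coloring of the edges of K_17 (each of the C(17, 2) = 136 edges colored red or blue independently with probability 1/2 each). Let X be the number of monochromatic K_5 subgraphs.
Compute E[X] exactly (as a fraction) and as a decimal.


Let X = Σ_S X_S over the C(17, 5) = 6188 subsets S of size 5, where X_S = 1 if the K_5 on S is monochromatic.
For a fixed S, the K_5 on S has C(5, 2) = 10 edges. P[all 10 edges red] = (1/2)^10, and likewise for blue, so P[monochromatic] = 2·(1/2)^10 = 2^{1 − 10} = 1/512.
Summing: E[X] = C(17, 5) · 2^{1 − 10} = 6188 · 1/512 = 1547/128.
Numerically: E[X] ≈ 12.08594.

E[X] = C(17,5)·2^(1−C(5,2)) = 1547/128 ≈ 12.08594.


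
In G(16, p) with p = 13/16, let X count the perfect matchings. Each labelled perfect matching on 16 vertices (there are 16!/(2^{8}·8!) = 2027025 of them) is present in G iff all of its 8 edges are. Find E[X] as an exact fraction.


K_16 has 16!/(2^{8}·8!) = 2027025 labelled perfect matchings.
For each such perfect matching H, let X_H = 1 if all 8 edges of H are present in G. Then P[X_H = 1] = p^{8} = (13/16)^{8} = 815730721/4294967296.
By linearity of expectation: E[X] = Σ_H E[X_H] = 2027025 · p^{8} = 2027025 · 815730721/4294967296 = 1653506564735025/4294967296.
Numerically: E[X] ≈ 3.85e+05.

E[X] = 2027025 · (13/16)^{8} = 1653506564735025/4294967296 ≈ 3.85e+05.


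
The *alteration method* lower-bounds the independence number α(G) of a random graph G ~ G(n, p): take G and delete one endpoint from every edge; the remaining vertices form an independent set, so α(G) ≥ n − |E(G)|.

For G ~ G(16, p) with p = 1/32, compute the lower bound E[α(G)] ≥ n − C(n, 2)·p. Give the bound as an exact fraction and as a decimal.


E[|E(G)|] = C(16, 2)·p = 120 · (1/32) = 15/4.
E[α(G)] ≥ n − E[|E(G)|] = 16 − 15/4 = 49/4.
Numerically: ≈ 12.250000.
(This is only a lower bound; the true E[α(G)] may be larger.)

E[α(G)] ≥ 49/4 ≈ 12.250000.


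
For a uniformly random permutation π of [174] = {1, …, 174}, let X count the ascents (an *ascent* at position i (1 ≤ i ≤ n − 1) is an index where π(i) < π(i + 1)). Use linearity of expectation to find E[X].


Write X = Σ X_I over i = 1, …, 173, with X_I the indicator of one ascent.
There are 173 indicators.
For each fixed i, the pair (π(i), π(i+1)) is a uniformly random ordered pair of distinct values from {1, …, 174}; by symmetry P[π(i) < π(i+1)] = 1/2.
By linearity: E[X] = 173 · (1/2) = (174 − 1) · (1/2) = 173/2 ≈ 86.500000.

E[X] = 173/2 = 86.500000.


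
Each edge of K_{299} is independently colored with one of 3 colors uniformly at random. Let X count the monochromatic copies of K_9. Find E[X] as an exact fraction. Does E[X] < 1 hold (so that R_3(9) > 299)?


E[X] = C(299, 9) · 3^{1 − 36} = 46610674441390059 · 3^{−35} = 46610674441390059/50031545098999707.
As a reduced fraction: E[X] = 15536891480463353/16677181699666569 ≈ 0.9316.
Is E[X] < 1? YES.
Since E[X] < 1, there exists a 3-coloring of K_{299} with no monochromatic K_9; hence R_3(9) > 299.

E[X] = 15536891480463353/16677181699666569 ≈ 0.9316; E[X] < 1, so R_3(9) > 299.


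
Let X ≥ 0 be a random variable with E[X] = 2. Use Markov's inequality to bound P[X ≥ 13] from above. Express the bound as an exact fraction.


μ = E[X] = 2, a = 13.
Markov: P[X ≥ 13] ≤ μ/a = (2)/13 = 2/13.
Numerically: ≈ 0.1538.
(Since a = 13 > μ = 2.0000, the bound 2/13 is < 1 and informative.)

P[X ≥ 13] ≤ 2/13 ≈ 0.1538.


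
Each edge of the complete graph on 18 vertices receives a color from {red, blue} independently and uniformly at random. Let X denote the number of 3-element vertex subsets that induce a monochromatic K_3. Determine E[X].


Let X = Σ_S X_S over the C(18, 3) = 816 subsets S of size 3, where X_S = 1 if the K_3 on S is monochromatic.
For a fixed S, the K_3 on S has C(3, 2) = 3 edges. P[all 3 edges red] = (1/2)^3, and likewise for blue, so P[monochromatic] = 2·(1/2)^3 = 2^{1 − 3} = 1/4.
By linearity of expectation: E[X] = C(18, 3) · 2^{1 − 3} = 816 · 1/4 = 204.
Numerically: E[X] ≈ 204.00000.

E[X] = C(18,3)·2^(1−C(3,2)) = 204 ≈ 204.00000.


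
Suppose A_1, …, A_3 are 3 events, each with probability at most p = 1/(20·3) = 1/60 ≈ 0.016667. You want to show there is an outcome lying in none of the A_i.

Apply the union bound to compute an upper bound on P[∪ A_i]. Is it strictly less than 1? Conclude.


Union bound: P[∪_{i=1}^{3} A_i] ≤ Σ_i P[A_i] ≤ 3·p = 3·(1/60) = 1/20.
Numerically: 1/20 ≈ 0.050000.
Is 1/20 < 1? YES.
Since P[∪ A_i] ≤ 1/20 < 1, the complement has P[∩ A_i^c] ≥ 1 − 1/20 = 19/20 > 0, so some outcome avoids every A_i.

3·p = 1/20 ≈ 0.050000; existence CERTIFIED by the union bound.


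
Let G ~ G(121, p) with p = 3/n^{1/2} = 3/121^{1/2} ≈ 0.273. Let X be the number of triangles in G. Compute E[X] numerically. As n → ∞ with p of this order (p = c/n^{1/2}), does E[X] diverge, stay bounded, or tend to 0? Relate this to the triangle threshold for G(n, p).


Number of potential triangles: C(121, 3) = 287980.
Each occurs with probability p³ ≈ (0.273)³ ≈ 2.02855e-02.
By linearity: E[X] = C(121, 3)·p³ ≈ 287980 · 2.02855e-02 ≈ 5841.818.
Since α = 1/2 < 1, p = c/n^{1/2} ≫ 1/n is above the triangle threshold p ~ 1/n. Asymptotically E[X] ~ (c³/6)·n^{3(1−α)} = (3³/6)·n^{1.5} → ∞; triangles are abundant w.h.p.

E[X] ≈ 5841.818; in regime p = Θ(1/n^{1/2}) E[X] diverges (above the triangle threshold p ~ 1/n).


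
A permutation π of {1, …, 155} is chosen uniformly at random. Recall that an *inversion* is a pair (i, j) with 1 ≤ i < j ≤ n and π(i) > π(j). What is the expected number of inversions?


Write X = Σ X_I over the C(155, 2) = 11935 pairs i < j, with X_I the indicator of one inversion.
There are 11935 indicators.
For each fixed pair i < j, the values π(i) and π(j) are two distinct elements of {1, …, 155} in uniformly random order; by symmetry P[π(i) > π(j)] = 1/2.
By linearity: E[X] = 11935 · (1/2) = C(155, 2) · (1/2) = 11935/2 = 11935/2 ≈ 5967.500000.

E[X] = 11935/2 = 5967.500000.


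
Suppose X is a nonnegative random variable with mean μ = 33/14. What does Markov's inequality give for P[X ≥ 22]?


μ = E[X] = 33/14, a = 22.
Markov: P[X ≥ 22] ≤ μ/a = (33/14)/22 = 3/28.
Numerically: ≈ 0.10714.
(Since a = 22 > μ = 2.35714, the bound 3/28 is < 1 and informative.)

P[X ≥ 22] ≤ 3/28 ≈ 0.10714.


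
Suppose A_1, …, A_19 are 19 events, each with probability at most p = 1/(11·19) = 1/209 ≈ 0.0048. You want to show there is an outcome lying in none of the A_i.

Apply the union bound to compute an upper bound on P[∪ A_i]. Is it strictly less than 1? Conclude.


Union bound: P[∪_{i=1}^{19} A_i] ≤ Σ_i P[A_i] ≤ 19·p = 19·(1/209) = 1/11.
Numerically: 1/11 ≈ 0.0909.
Is 1/11 < 1? YES.
Since P[∪ A_i] ≤ 1/11 < 1, the complement has P[∩ A_i^c] ≥ 1 − 1/11 = 10/11 > 0, so some outcome avoids every A_i.

19·p = 1/11 ≈ 0.0909; existence CERTIFIED by the union bound.


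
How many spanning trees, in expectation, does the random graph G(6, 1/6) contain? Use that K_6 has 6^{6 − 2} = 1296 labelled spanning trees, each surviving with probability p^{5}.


K_6 has 6^{6 − 2} = 1296 labelled spanning trees.
For each such spanning tree H, let X_H = 1 if all 5 edges of H are present in G. Then P[X_H = 1] = p^{5} = (1/6)^{5} = 1/7776.
Summing the indicators: E[X] = Σ_H E[X_H] = 1296 · p^{5} = 1296 · 1/7776 = 1/6.
Numerically: E[X] ≈ 0.166667.

E[X] = 1296 · (1/6)^{5} = 1/6 ≈ 0.166667.


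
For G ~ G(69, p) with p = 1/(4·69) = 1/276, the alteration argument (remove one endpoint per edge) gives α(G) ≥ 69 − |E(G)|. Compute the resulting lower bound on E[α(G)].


E[|E(G)|] = C(69, 2)·p = 2346 · (1/276) = 17/2.
E[α(G)] ≥ n − E[|E(G)|] = 69 − 17/2 = 121/2.
Numerically: ≈ 60.500.
(This is only a lower bound; the true E[α(G)] may be larger.)

E[α(G)] ≥ 121/2 ≈ 60.500.


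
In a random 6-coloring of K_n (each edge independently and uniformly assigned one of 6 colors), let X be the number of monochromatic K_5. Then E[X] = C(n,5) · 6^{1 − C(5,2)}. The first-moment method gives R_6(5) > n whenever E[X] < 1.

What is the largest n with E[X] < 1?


We need C(n, 5) · 6^{1 − 10} < 1, i.e. C(n, 5) < 6^{10 − 1} = 10077696.
Check values of n near the boundary:
  n = 61: C(61, 5) = 5949147; 5949147 < 10077696? YES
  n = 62: C(62, 5) = 6471002; 6471002 < 10077696? YES
  n = 63: C(63, 5) = 7028847; 7028847 < 10077696? YES
  n = 64: C(64, 5) = 7624512; 7624512 < 10077696? YES
  n = 65: C(65, 5) = 8259888; 8259888 < 10077696? YES
  n = 66: C(66, 5) = 8936928; 8936928 < 10077696? YES
  n = 67: C(67, 5) = 9657648; 9657648 < 10077696? YES
  n = 68: C(68, 5) = 10424128; 10424128 < 10077696? NO
  n = 69: C(69, 5) = 11238513; 11238513 < 10077696? NO
  n = 70: C(70, 5) = 12103014; 12103014 < 10077696? NO
The largest n with C(n, 5) < 10077696 is n = 67 (where E[X] = 67067/69984 ≈ 0.958319). Hence R_6(5) > 67, i.e. R_6(5) ≥ 68.

Largest n = 67; hence R_6(5) > 67.


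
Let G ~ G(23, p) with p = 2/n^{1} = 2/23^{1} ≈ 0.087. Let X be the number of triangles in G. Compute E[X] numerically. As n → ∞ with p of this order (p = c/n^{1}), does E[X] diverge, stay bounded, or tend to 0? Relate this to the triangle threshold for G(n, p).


Number of potential triangles: C(23, 3) = 1771.
Each occurs with probability p³ ≈ (0.087)³ ≈ 6.57516e-04.
By linearity: E[X] = C(23, 3)·p³ ≈ 1771 · 6.57516e-04 ≈ 1.164.
Here α = 1, so p = 2/n is exactly at the triangle threshold p ~ 1/n. Asymptotically E[X] → c³/6 = 2³/6 = 4/3 ≈ 1.333, a bounded constant. In this regime the triangle count is asymptotically Poisson(c³/6).

E[X] ≈ 1.164; in regime p = Θ(1/n^{1}) E[X] stays bounded (at the triangle threshold p ~ 1/n).


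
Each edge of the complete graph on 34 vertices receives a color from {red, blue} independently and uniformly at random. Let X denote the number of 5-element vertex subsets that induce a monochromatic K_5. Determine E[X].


Let X = Σ_S X_S over the C(34, 5) = 278256 subsets S of size 5, where X_S = 1 if the K_5 on S is monochromatic.
For a fixed S, the K_5 on S has C(5, 2) = 10 edges. P[all 10 edges red] = (1/2)^10, and likewise for blue, so P[monochromatic] = 2·(1/2)^10 = 2^{1 − 10} = 1/512.
Summing: E[X] = C(34, 5) · 2^{1 − 10} = 278256 · 1/512 = 17391/32.
Numerically: E[X] ≈ 543.468750.

E[X] = C(34,5)·2^(1−C(5,2)) = 17391/32 ≈ 543.468750.


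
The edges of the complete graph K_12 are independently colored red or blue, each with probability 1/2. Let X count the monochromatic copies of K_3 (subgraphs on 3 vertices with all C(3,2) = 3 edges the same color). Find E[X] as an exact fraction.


Let X = Σ_S X_S over the C(12, 3) = 220 subsets S of size 3, where X_S = 1 if the K_3 on S is monochromatic.
For a fixed S, the K_3 on S has C(3, 2) = 3 edges. P[all 3 edges red] = (1/2)^3, and likewise for blue, so P[monochromatic] = 2·(1/2)^3 = 2^{1 − 3} = 1/4.
By linearity of expectation: E[X] = C(12, 3) · 2^{1 − 3} = 220 · 1/4 = 55.
Numerically: E[X] ≈ 55.00000.

E[X] = C(12,3)·2^(1−C(3,2)) = 55 ≈ 55.00000.


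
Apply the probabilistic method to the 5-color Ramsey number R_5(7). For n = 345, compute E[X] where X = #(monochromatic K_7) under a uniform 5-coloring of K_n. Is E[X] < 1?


E[X] = C(345, 7) · 5^{1 − 21} = 108567596033820 · 5^{−20} = 108567596033820/95367431640625.
As a reduced fraction: E[X] = 21713519206764/19073486328125 ≈ 1.1384138.
Is E[X] < 1? NO.
Since E[X] ≥ 1, the first-moment bound is inconclusive at n = 345; it does NOT by itself certify R_5(7) > 345.

E[X] = 21713519206764/19073486328125 ≈ 1.1384138; E[X] ≥ 1; first-moment method inconclusive here.


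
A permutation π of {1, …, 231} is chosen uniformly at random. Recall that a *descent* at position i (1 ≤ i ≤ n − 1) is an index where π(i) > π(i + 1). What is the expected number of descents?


Write X = Σ X_I over i = 1, …, 230, with X_I the indicator of one descent.
There are 230 indicators.
For each fixed i, the pair (π(i), π(i+1)) is a uniformly random ordered pair of distinct values from {1, …, 231}; by symmetry P[π(i) > π(i+1)] = 1/2.
By linearity: E[X] = 230 · (1/2) = (231 − 1) · (1/2) = 115 ≈ 115.000000.

E[X] = 115 = 115.000000.


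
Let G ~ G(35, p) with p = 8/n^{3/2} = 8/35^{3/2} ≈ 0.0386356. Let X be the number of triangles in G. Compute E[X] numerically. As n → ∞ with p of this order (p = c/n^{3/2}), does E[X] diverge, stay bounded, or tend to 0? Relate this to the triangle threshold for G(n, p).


Number of potential triangles: C(35, 3) = 6545.
Each occurs with probability p³ ≈ (0.0386356)³ ≈ 5.76718339e-05.
By linearity: E[X] = C(35, 3)·p³ ≈ 6545 · 5.76718339e-05 ≈ 0.377462.
Since α = 3/2 > 1, p = c/n^{3/2} = o(1/n) is below the triangle threshold p ~ 1/n. Asymptotically E[X] ~ (c³/6)·n^{3(1−α)} = (8³/6)·n^{-1.5} → 0, so by Markov's inequality G has no triangles w.h.p.

E[X] ≈ 0.377462; in regime p = Θ(1/n^{3/2}) E[X] tends to 0 (below the triangle threshold p ~ 1/n).


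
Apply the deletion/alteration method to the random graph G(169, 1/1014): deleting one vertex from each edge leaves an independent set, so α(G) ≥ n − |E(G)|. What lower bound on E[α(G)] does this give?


E[|E(G)|] = C(169, 2)·p = 14196 · (1/1014) = 14.
E[α(G)] ≥ n − E[|E(G)|] = 169 − 14 = 155.
Numerically: ≈ 155.000.
(This is only a lower bound; the true E[α(G)] may be larger.)

E[α(G)] ≥ 155 ≈ 155.000.


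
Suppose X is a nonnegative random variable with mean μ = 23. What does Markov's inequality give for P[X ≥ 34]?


μ = E[X] = 23, a = 34.
Markov: P[X ≥ 34] ≤ μ/a = (23)/34 = 23/34.
Numerically: ≈ 0.676.
(Since a = 34 > μ = 23.000, the bound 23/34 is < 1 and informative.)

P[X ≥ 34] ≤ 23/34 ≈ 0.676.


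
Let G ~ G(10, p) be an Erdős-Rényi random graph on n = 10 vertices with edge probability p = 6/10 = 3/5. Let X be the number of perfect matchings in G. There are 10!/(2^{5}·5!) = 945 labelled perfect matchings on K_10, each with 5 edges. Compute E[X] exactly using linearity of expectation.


K_10 has 10!/(2^{5}·5!) = 945 labelled perfect matchings.
For each such perfect matching H, let X_H = 1 if all 5 edges of H are present in G. Then P[X_H = 1] = p^{5} = (3/5)^{5} = 243/3125.
Summing the indicators: E[X] = Σ_H E[X_H] = 945 · p^{5} = 945 · 243/3125 = 45927/625.
Numerically: E[X] ≈ 73.4832.

E[X] = 945 · (3/5)^{5} = 45927/625 ≈ 73.4832.


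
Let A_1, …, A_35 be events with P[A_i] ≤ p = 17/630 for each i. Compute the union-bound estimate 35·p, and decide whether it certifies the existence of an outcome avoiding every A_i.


Union bound: P[∪_{i=1}^{35} A_i] ≤ Σ_i P[A_i] ≤ 35·p = 35·(17/630) = 17/18.
Numerically: 17/18 ≈ 0.9444444.
Is 17/18 < 1? YES.
Since P[∪ A_i] ≤ 17/18 < 1, the complement has P[∩ A_i^c] ≥ 1 − 17/18 = 1/18 > 0, so some outcome avoids every A_i.

35·p = 17/18 ≈ 0.9444444; existence CERTIFIED by the union bound.


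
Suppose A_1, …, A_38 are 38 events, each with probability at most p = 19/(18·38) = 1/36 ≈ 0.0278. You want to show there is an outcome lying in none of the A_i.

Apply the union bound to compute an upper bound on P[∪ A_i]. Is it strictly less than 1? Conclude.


Union bound: P[∪_{i=1}^{38} A_i] ≤ Σ_i P[A_i] ≤ 38·p = 38·(1/36) = 19/18.
Numerically: 19/18 ≈ 1.0556.
Is 19/18 < 1? NO.
Since the bound 19/18 is ≥ 1, the union bound is uninformative here; it does NOT by itself certify existence.

38·p = 19/18 ≈ 1.0556; existence NOT certified by the union bound.


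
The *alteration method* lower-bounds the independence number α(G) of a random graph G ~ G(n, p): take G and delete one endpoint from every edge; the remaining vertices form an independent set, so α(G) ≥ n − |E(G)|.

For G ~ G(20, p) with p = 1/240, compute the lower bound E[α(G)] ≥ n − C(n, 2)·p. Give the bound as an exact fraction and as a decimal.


E[|E(G)|] = C(20, 2)·p = 190 · (1/240) = 19/24.
E[α(G)] ≥ n − E[|E(G)|] = 20 − 19/24 = 461/24.
Numerically: ≈ 19.20833.
(This is only a lower bound; the true E[α(G)] may be larger.)

E[α(G)] ≥ 461/24 ≈ 19.20833.


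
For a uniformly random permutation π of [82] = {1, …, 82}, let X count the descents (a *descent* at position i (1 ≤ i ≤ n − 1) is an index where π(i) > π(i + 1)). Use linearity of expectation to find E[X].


Write X = Σ X_I over i = 1, …, 81, with X_I the indicator of one descent.
There are 81 indicators.
For each fixed i, the pair (π(i), π(i+1)) is a uniformly random ordered pair of distinct values from {1, …, 82}; by symmetry P[π(i) > π(i+1)] = 1/2.
By linearity: E[X] = 81 · (1/2) = (82 − 1) · (1/2) = 81/2 ≈ 40.50000.

E[X] = 81/2 = 40.50000.


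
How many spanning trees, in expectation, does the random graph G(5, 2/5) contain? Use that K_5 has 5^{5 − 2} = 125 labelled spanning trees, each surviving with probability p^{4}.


K_5 has 5^{5 − 2} = 125 labelled spanning trees.
For each such spanning tree H, let X_H = 1 if all 4 edges of H are present in G. Then P[X_H = 1] = p^{4} = (2/5)^{4} = 16/625.
Summing the indicators: E[X] = Σ_H E[X_H] = 125 · p^{4} = 125 · 16/625 = 16/5.
Numerically: E[X] ≈ 3.2.

E[X] = 125 · (2/5)^{4} = 16/5 ≈ 3.2.


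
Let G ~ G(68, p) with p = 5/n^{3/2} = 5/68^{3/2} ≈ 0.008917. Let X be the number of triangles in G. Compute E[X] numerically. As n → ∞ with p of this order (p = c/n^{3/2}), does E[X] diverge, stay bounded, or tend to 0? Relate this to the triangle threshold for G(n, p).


Number of potential triangles: C(68, 3) = 50116.
Each occurs with probability p³ ≈ (0.008917)³ ≈ 7.089570e-07.
By linearity: E[X] = C(68, 3)·p³ ≈ 50116 · 7.089570e-07 ≈ 0.0355.
Since α = 3/2 > 1, p = c/n^{3/2} = o(1/n) is below the triangle threshold p ~ 1/n. Asymptotically E[X] ~ (c³/6)·n^{3(1−α)} = (5³/6)·n^{-1.5} → 0, so by Markov's inequality G has no triangles w.h.p.

E[X] ≈ 0.0355; in regime p = Θ(1/n^{3/2}) E[X] tends to 0 (below the triangle threshold p ~ 1/n).


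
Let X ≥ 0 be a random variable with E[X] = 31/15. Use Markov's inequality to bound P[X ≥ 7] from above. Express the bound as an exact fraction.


μ = E[X] = 31/15, a = 7.
Markov: P[X ≥ 7] ≤ μ/a = (31/15)/7 = 31/105.
Numerically: ≈ 0.2952.
(Since a = 7 > μ = 2.0667, the bound 31/105 is < 1 and informative.)

P[X ≥ 7] ≤ 31/105 ≈ 0.2952.


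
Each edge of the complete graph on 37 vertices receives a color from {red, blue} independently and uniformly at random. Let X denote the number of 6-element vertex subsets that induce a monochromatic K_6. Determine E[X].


Let X = Σ_S X_S over the C(37, 6) = 2324784 subsets S of size 6, where X_S = 1 if the K_6 on S is monochromatic.
For a fixed S, the K_6 on S has C(6, 2) = 15 edges. P[all 15 edges red] = (1/2)^15, and likewise for blue, so P[monochromatic] = 2·(1/2)^15 = 2^{1 − 15} = 1/16384.
By linearity of expectation: E[X] = C(37, 6) · 2^{1 − 15} = 2324784 · 1/16384 = 145299/1024.
Numerically: E[X] ≈ 141.8936.

E[X] = C(37,6)·2^(1−C(6,2)) = 145299/1024 ≈ 141.8936.


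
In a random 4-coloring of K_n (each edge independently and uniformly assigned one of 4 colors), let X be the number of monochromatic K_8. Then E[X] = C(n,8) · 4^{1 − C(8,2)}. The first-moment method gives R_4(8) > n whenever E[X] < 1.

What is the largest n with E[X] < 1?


We need C(n, 8) · 4^{1 − 28} < 1, i.e. C(n, 8) < 4^{28 − 1} = 18014398509481984.
Check values of n near the boundary:
  n = 403: C(403, 8) = 16090020602228430; 16090020602228430 < 18014398509481984? YES
  n = 404: C(404, 8) = 16415071523485570; 16415071523485570 < 18014398509481984? YES
  n = 405: C(405, 8) = 16745853821188050; 16745853821188050 < 18014398509481984? YES
  n = 406: C(406, 8) = 17082453897995850; 17082453897995850 < 18014398509481984? YES
  n = 407: C(407, 8) = 17424959239309050; 17424959239309050 < 18014398509481984? YES
  n = 408: C(408, 8) = 17773458424095231; 17773458424095231 < 18014398509481984? YES
  n = 409: C(409, 8) = 18128041135797879; 18128041135797879 < 18014398509481984? NO
The largest n with C(n, 8) < 18014398509481984 is n = 408 (where E[X] = 17773458424095231/18014398509481984 ≈ 0.9866251). Hence R_4(8) > 408, i.e. R_4(8) ≥ 409.

Largest n = 408; hence R_4(8) > 408.


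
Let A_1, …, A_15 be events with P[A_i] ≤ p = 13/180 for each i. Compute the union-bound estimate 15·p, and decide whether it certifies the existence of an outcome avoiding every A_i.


Union bound: P[∪_{i=1}^{15} A_i] ≤ Σ_i P[A_i] ≤ 15·p = 15·(13/180) = 13/12.
Numerically: 13/12 ≈ 1.083.
Is 13/12 < 1? NO.
Since the bound 13/12 is ≥ 1, the union bound is uninformative here; it does NOT by itself certify existence.

15·p = 13/12 ≈ 1.083; existence NOT certified by the union bound.


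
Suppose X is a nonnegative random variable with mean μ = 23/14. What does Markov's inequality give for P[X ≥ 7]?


μ = E[X] = 23/14, a = 7.
Markov: P[X ≥ 7] ≤ μ/a = (23/14)/7 = 23/98.
Numerically: ≈ 0.234694.
(Since a = 7 > μ = 1.642857, the bound 23/98 is < 1 and informative.)

P[X ≥ 7] ≤ 23/98 ≈ 0.234694.


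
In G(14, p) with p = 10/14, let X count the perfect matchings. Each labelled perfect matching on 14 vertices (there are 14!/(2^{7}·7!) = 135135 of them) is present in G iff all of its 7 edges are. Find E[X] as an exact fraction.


K_14 has 14!/(2^{7}·7!) = 135135 labelled perfect matchings.
For each such perfect matching H, let X_H = 1 if all 7 edges of H are present in G. Then P[X_H = 1] = p^{7} = (5/7)^{7} = 78125/823543.
By linearity of expectation: E[X] = Σ_H E[X_H] = 135135 · p^{7} = 135135 · 78125/823543 = 1508203125/117649.
Numerically: E[X] ≈ 12819.5.

E[X] = 135135 · (5/7)^{7} = 1508203125/117649 ≈ 12819.5.


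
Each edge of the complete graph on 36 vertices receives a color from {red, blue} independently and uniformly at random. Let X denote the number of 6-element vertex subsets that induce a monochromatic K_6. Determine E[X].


Let X = Σ_S X_S over the C(36, 6) = 1947792 subsets S of size 6, where X_S = 1 if the K_6 on S is monochromatic.
For a fixed S, the K_6 on S has C(6, 2) = 15 edges. P[all 15 edges red] = (1/2)^15, and likewise for blue, so P[monochromatic] = 2·(1/2)^15 = 2^{1 − 15} = 1/16384.
Summing: E[X] = C(36, 6) · 2^{1 − 15} = 1947792 · 1/16384 = 121737/1024.
Numerically: E[X] ≈ 118.88379.

E[X] = C(36,6)·2^(1−C(6,2)) = 121737/1024 ≈ 118.88379.


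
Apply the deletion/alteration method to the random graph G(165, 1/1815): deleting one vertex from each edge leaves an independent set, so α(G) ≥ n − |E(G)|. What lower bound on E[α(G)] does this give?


E[|E(G)|] = C(165, 2)·p = 13530 · (1/1815) = 82/11.
E[α(G)] ≥ n − E[|E(G)|] = 165 − 82/11 = 1733/11.
Numerically: ≈ 157.54545.
(This is only a lower bound; the true E[α(G)] may be larger.)

E[α(G)] ≥ 1733/11 ≈ 157.54545.


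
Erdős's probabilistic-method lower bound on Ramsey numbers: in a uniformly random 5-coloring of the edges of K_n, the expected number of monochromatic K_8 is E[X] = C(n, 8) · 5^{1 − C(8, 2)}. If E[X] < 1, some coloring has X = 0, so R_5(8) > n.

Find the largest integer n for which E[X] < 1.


We need C(n, 8) · 5^{1 − 28} < 1, i.e. C(n, 8) < 5^{28 − 1} = 7450580596923828125.
Check values of n near the boundary:
  n = 859: C(859, 8) = 7115855595170747139; 7115855595170747139 < 7450580596923828125? YES
  n = 860: C(860, 8) = 7182671140665308145; 7182671140665308145 < 7450580596923828125? YES
  n = 861: C(861, 8) = 7250034996615275865; 7250034996615275865 < 7450580596923828125? YES
  n = 862: C(862, 8) = 7317951015318931845; 7317951015318931845 < 7450580596923828125? YES
  n = 863: C(863, 8) = 7386423071602617757; 7386423071602617757 < 7450580596923828125? YES
  n = 864: C(864, 8) = 7455455062926006708; 7455455062926006708 < 7450580596923828125? NO
  n = 865: C(865, 8) = 7525050909487743060; 7525050909487743060 < 7450580596923828125? NO
The largest n with C(n, 8) < 7450580596923828125 is n = 863 (where E[X] = 7386423071602617757/7450580596923828125 ≈ 0.991). Hence R_5(8) > 863, i.e. R_5(8) ≥ 864.

Largest n = 863; hence R_5(8) > 863.


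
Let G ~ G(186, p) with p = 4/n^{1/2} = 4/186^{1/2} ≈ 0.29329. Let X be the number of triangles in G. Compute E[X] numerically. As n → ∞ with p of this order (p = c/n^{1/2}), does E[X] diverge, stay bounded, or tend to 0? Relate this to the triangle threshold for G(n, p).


Number of potential triangles: C(186, 3) = 1055240.
Each occurs with probability p³ ≈ (0.29329)³ ≈ 2.5229611e-02.
By linearity: E[X] = C(186, 3)·p³ ≈ 1055240 · 2.5229611e-02 ≈ 26623.29491.
Since α = 1/2 < 1, p = c/n^{1/2} ≫ 1/n is above the triangle threshold p ~ 1/n. Asymptotically E[X] ~ (c³/6)·n^{3(1−α)} = (4³/6)·n^{1.5} → ∞; triangles are abundant w.h.p.

E[X] ≈ 26623.29491; in regime p = Θ(1/n^{1/2}) E[X] diverges (above the triangle threshold p ~ 1/n).
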